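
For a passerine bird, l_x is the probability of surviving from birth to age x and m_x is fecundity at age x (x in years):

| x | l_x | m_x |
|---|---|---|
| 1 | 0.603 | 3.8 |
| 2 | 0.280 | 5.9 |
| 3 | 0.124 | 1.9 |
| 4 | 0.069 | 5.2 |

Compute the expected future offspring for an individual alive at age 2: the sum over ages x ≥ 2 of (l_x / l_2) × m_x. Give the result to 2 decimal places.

l_2 = 0.280. Conditional survival from age 2 to x is l_x / l_2.
  x=2: (0.280/0.280) × 5.9 = 5.9000
  x=3: (0.124/0.280) × 1.9 = 0.8414
  x=4: (0.069/0.280) × 5.2 = 1.2814
Sum = 5.9000 + 0.8414 + 1.2814 = 8.0229

8.02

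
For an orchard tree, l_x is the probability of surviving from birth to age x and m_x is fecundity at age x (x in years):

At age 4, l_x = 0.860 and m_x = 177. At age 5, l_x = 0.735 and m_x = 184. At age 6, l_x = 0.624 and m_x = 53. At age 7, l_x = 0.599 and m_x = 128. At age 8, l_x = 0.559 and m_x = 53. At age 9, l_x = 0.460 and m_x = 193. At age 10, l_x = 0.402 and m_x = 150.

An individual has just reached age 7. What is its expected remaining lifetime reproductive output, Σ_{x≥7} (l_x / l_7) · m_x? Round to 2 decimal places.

426.34

l_7 = 0.599. Conditional survival from age 7 to x is l_x / l_7.
  x=7: (0.599/0.599) × 128 = 128.0000
  x=8: (0.559/0.599) × 53 = 49.4608
  x=9: (0.460/0.599) × 193 = 148.2137
  x=10: (0.402/0.599) × 150 = 100.6678
Sum = 128.0000 + 49.4608 + 148.2137 + 100.6678 = 426.3422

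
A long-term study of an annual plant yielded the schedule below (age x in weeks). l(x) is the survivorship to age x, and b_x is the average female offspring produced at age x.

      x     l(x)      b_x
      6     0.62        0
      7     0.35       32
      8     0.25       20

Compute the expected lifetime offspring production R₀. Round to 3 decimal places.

R₀ = Σ l(x) b_x:
  age 6: 0.62 × 0 = 0.0000
  age 7: 0.35 × 32 = 11.2000
  age 8: 0.25 × 20 = 5.0000
R₀ = 0.0000 + 11.2000 + 5.0000 = 16.2000

16.200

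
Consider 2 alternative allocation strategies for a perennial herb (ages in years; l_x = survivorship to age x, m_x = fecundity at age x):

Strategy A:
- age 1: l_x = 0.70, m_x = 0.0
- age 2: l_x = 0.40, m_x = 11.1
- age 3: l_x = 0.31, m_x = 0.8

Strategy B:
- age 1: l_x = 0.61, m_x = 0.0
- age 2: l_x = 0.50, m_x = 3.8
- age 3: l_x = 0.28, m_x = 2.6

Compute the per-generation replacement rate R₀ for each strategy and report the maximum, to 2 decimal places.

4.69

Strategy A: R₀ = 0.70×0.0 + 0.40×11.1 + 0.31×0.8 = 4.6880
Strategy B: R₀ = 0.61×0.0 + 0.50×3.8 + 0.28×2.6 = 2.6280
Highest R₀: strategy A with 4.6880.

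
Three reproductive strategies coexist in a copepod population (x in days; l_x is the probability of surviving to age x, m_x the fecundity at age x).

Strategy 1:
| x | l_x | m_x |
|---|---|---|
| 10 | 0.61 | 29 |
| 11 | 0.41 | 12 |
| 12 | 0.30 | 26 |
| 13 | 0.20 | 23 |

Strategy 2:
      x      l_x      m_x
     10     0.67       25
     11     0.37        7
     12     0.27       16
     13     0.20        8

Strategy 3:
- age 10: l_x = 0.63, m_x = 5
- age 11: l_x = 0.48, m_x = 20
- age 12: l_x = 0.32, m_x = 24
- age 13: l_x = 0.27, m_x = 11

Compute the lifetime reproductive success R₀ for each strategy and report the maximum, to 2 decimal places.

Strategy 1: R₀ = 0.61×29 + 0.41×12 + 0.30×26 + 0.20×23 = 35.0100
Strategy 2: R₀ = 0.67×25 + 0.37×7 + 0.27×16 + 0.20×8 = 25.2600
Strategy 3: R₀ = 0.63×5 + 0.48×20 + 0.32×24 + 0.27×11 = 23.4000
Highest R₀: strategy 1 with 35.0100.

35.01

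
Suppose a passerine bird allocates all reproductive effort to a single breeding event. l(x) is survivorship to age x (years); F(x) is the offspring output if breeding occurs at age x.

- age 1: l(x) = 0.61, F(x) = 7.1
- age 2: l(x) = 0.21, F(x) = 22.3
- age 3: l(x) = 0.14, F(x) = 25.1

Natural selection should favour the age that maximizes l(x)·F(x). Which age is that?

2

Expected offspring if breeding at age x = l(x) × F(x):
  age 1: 0.61 × 7.1 = 4.331
  age 2: 0.21 × 22.3 = 4.683
  age 3: 0.14 × 25.1 = 3.514
Maximum at age 2 (4.683).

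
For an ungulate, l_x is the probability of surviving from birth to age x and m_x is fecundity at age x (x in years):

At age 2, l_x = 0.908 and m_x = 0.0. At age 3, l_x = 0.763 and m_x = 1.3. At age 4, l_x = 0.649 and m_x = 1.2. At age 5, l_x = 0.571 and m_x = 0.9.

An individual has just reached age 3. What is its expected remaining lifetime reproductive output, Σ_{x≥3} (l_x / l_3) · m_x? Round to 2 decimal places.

2.99

l_3 = 0.763. Conditional survival from age 3 to x is l_x / l_3.
  x=3: (0.763/0.763) × 1.3 = 1.3000
  x=4: (0.649/0.763) × 1.2 = 1.0207
  x=5: (0.571/0.763) × 0.9 = 0.6735
Sum = 1.3000 + 1.0207 + 0.6735 = 2.9942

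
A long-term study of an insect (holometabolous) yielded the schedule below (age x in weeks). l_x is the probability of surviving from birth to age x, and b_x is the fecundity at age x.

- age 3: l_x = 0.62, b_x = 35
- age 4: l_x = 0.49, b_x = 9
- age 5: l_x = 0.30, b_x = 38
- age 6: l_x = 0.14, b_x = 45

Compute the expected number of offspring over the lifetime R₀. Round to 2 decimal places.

43.81

R₀ = Σ l_x b_x:
  age 3: 0.62 × 35 = 21.7000
  age 4: 0.49 × 9 = 4.4100
  age 5: 0.30 × 38 = 11.4000
  age 6: 0.14 × 45 = 6.3000
R₀ = 21.7000 + 4.4100 + 11.4000 + 6.3000 = 43.8100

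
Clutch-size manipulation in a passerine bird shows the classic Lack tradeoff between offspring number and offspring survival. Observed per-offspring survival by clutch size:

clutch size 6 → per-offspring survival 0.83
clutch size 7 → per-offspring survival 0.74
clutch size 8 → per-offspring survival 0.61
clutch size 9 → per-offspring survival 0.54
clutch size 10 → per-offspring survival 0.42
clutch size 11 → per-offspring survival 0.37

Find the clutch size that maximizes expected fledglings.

Expected fledglings = c × s(c):
  c=6: 6 × 0.83 = 4.980
  c=7: 7 × 0.74 = 5.180
  c=8: 8 × 0.61 = 4.880
  c=9: 9 × 0.54 = 4.860
  c=10: 10 × 0.42 = 4.200
  c=11: 11 × 0.37 = 4.070
Maximum at c = 7 (5.180 fledglings).

7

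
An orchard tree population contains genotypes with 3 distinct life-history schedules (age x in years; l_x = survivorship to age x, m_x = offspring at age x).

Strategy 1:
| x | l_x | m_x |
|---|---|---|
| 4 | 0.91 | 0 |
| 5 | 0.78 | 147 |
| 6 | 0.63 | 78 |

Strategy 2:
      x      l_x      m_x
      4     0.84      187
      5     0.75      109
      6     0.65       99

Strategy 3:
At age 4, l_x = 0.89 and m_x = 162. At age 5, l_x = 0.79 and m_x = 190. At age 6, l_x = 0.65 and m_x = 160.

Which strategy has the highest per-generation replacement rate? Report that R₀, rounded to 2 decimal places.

Strategy 1: R₀ = 0.91×0 + 0.78×147 + 0.63×78 = 163.8000
Strategy 2: R₀ = 0.84×187 + 0.75×109 + 0.65×99 = 303.1800
Strategy 3: R₀ = 0.89×162 + 0.79×190 + 0.65×160 = 398.2800
Highest R₀: strategy 3 with 398.2800.

398.28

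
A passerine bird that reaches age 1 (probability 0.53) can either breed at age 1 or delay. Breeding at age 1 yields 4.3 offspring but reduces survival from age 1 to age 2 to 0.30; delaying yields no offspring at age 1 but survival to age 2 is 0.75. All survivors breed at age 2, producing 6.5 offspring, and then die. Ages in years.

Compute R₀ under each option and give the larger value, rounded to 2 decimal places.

breed at age 1: R₀ = 0.53 × (4.3 + 0.30 × 6.5) = 0.53 × 6.2500 = 3.3125
delay to age 2: R₀ = 0.53 × (0.75 × 6.5) = 0.53 × 4.8750 = 2.5838
Higher: breed at age 1 (3.3125).

3.31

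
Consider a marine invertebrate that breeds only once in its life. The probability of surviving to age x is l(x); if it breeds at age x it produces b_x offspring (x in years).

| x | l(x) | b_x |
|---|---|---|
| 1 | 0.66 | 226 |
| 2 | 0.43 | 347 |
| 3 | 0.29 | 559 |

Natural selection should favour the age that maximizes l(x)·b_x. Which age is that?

Expected offspring if breeding at age x = l(x) × b_x:
  age 1: 0.66 × 226 = 149.160
  age 2: 0.43 × 347 = 149.210
  age 3: 0.29 × 559 = 162.110
Maximum at age 3 (162.110).

3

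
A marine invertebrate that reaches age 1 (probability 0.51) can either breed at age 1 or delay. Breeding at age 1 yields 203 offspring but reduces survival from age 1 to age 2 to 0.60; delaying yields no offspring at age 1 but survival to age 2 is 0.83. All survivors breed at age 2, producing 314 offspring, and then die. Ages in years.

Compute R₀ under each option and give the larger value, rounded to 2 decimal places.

breed at age 1: R₀ = 0.51 × (203 + 0.60 × 314) = 0.51 × 391.4000 = 199.6140
delay to age 2: R₀ = 0.51 × (0.83 × 314) = 0.51 × 260.6200 = 132.9162
Higher: breed at age 1 (199.6140).

199.61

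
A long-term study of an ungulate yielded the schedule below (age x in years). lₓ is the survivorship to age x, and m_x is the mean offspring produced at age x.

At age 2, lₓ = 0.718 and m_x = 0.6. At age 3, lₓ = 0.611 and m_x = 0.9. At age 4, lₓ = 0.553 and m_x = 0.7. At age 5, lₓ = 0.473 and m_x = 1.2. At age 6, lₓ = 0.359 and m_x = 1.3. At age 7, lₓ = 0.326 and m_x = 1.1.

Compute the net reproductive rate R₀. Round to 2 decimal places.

R₀ = Σ lₓ m_x:
  age 2: 0.718 × 0.6 = 0.4308
  age 3: 0.611 × 0.9 = 0.5499
  age 4: 0.553 × 0.7 = 0.3871
  age 5: 0.473 × 1.2 = 0.5676
  age 6: 0.359 × 1.3 = 0.4667
  age 7: 0.326 × 1.1 = 0.3586
R₀ = 0.4308 + 0.5499 + 0.3871 + 0.5676 + 0.4667 + 0.3586 = 2.7607

2.76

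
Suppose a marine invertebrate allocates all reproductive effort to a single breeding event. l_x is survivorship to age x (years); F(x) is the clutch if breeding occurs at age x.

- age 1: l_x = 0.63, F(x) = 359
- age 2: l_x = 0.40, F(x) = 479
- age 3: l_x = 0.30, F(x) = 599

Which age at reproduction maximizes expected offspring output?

Expected offspring if breeding at age x = l_x × F(x):
  age 1: 0.63 × 359 = 226.170
  age 2: 0.40 × 479 = 191.600
  age 3: 0.30 × 599 = 179.700
Maximum at age 1 (226.170).

1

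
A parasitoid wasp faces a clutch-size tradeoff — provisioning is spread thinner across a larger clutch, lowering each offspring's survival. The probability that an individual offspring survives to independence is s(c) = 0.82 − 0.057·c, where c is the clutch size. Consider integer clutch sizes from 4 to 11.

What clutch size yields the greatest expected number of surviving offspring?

Expected surviving offspring = c × s(c):
  c=4: 4 × 0.592 = 2.368
  c=5: 5 × 0.535 = 2.675
  c=6: 6 × 0.478 = 2.868
  c=7: 7 × 0.421 = 2.947
  c=8: 8 × 0.364 = 2.912
  c=9: 9 × 0.307 = 2.763
  c=10: 10 × 0.250 = 2.500
  c=11: 11 × 0.193 = 2.123
Maximum at c = 7 (2.947 surviving offspring).

7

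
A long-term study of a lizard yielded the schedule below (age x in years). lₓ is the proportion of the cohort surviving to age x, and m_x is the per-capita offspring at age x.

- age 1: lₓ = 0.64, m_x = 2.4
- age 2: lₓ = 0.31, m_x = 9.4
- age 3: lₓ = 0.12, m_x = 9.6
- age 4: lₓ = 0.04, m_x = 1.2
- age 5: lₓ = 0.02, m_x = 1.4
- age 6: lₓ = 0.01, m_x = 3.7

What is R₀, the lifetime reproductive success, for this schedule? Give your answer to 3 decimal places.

5.715

R₀ = Σ lₓ m_x:
  age 1: 0.64 × 2.4 = 1.5360
  age 2: 0.31 × 9.4 = 2.9140
  age 3: 0.12 × 9.6 = 1.1520
  age 4: 0.04 × 1.2 = 0.0480
  age 5: 0.02 × 1.4 = 0.0280
  age 6: 0.01 × 3.7 = 0.0370
R₀ = 1.5360 + 2.9140 + 1.1520 + 0.0480 + 0.0280 + 0.0370 = 5.7150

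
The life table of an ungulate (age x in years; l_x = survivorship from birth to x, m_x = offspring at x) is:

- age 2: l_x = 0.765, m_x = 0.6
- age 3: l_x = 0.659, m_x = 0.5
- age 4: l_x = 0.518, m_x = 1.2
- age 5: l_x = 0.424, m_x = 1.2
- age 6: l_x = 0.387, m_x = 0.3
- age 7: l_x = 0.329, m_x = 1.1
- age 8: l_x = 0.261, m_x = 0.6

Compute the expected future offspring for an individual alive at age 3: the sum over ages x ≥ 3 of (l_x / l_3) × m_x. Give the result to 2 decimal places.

l_3 = 0.659. Conditional survival from age 3 to x is l_x / l_3.
  x=3: (0.659/0.659) × 0.5 = 0.5000
  x=4: (0.518/0.659) × 1.2 = 0.9432
  x=5: (0.424/0.659) × 1.2 = 0.7721
  x=6: (0.387/0.659) × 0.3 = 0.1762
  x=7: (0.329/0.659) × 1.1 = 0.5492
  x=8: (0.261/0.659) × 0.6 = 0.2376
Sum = 0.5000 + 0.9432 + 0.7721 + 0.1762 + 0.5492 + 0.2376 = 3.1783

3.18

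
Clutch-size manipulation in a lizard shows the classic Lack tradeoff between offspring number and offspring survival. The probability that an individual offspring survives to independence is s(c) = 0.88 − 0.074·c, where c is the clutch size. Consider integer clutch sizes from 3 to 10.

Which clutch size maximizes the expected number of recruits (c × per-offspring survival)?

Expected recruits = c × s(c):
  c=3: 3 × 0.658 = 1.974
  c=4: 4 × 0.584 = 2.336
  c=5: 5 × 0.510 = 2.550
  c=6: 6 × 0.436 = 2.616
  c=7: 7 × 0.362 = 2.534
  c=8: 8 × 0.288 = 2.304
  c=9: 9 × 0.214 = 1.926
  c=10: 10 × 0.140 = 1.400
Maximum at c = 6 (2.616 recruits).

6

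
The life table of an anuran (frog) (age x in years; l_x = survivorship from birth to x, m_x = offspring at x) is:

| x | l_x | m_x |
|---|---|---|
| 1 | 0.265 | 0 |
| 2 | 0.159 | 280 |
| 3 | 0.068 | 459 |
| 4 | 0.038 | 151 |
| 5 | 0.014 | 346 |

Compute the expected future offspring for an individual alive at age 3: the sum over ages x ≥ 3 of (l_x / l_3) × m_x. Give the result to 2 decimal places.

l_3 = 0.068. Conditional survival from age 3 to x is l_x / l_3.
  x=3: (0.068/0.068) × 459 = 459.0000
  x=4: (0.038/0.068) × 151 = 84.3824
  x=5: (0.014/0.068) × 346 = 71.2353
Sum = 459.0000 + 84.3824 + 71.2353 = 614.6176

614.62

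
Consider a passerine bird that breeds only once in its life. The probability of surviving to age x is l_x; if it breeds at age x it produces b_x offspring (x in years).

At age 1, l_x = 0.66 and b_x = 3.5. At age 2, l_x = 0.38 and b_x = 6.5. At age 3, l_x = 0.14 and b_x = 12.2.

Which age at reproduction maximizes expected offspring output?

Expected offspring if breeding at age x = l_x × b_x:
  age 1: 0.66 × 3.5 = 2.310
  age 2: 0.38 × 6.5 = 2.470
  age 3: 0.14 × 12.2 = 1.708
Maximum at age 2 (2.470).

2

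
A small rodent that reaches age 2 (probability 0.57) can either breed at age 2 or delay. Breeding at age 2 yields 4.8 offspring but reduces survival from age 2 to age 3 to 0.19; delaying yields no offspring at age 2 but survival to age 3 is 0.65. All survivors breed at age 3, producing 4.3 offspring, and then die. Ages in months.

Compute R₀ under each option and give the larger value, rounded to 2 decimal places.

breed at age 2: R₀ = 0.57 × (4.8 + 0.19 × 4.3) = 0.57 × 5.6170 = 3.2017
delay to age 3: R₀ = 0.57 × (0.65 × 4.3) = 0.57 × 2.7950 = 1.5931
Higher: breed at age 2 (3.2017).

3.20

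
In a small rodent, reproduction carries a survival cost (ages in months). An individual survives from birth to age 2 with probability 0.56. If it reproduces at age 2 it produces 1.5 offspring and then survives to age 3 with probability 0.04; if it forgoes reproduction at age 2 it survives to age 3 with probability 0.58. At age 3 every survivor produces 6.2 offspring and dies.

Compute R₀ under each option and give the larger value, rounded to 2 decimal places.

2.01

breed at age 2: R₀ = 0.56 × (1.5 + 0.04 × 6.2) = 0.56 × 1.7480 = 0.9789
delay to age 3: R₀ = 0.56 × (0.58 × 6.2) = 0.56 × 3.5960 = 2.0138
Higher: delay to age 3 (2.0138).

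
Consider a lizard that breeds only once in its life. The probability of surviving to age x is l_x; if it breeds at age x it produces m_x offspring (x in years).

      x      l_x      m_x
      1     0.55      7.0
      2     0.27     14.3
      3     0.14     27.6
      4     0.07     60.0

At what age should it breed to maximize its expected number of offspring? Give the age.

Expected offspring if breeding at age x = l_x × m_x:
  age 1: 0.55 × 7.0 = 3.850
  age 2: 0.27 × 14.3 = 3.861
  age 3: 0.14 × 27.6 = 3.864
  age 4: 0.07 × 60.0 = 4.200
Maximum at age 4 (4.200).

4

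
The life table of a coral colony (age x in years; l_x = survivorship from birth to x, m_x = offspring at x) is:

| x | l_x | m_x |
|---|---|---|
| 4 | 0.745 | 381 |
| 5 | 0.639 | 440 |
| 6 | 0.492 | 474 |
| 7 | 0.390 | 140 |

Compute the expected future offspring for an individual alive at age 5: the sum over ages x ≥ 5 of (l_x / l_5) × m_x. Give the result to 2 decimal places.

l_5 = 0.639. Conditional survival from age 5 to x is l_x / l_5.
  x=5: (0.639/0.639) × 440 = 440.0000
  x=6: (0.492/0.639) × 474 = 364.9577
  x=7: (0.390/0.639) × 140 = 85.4460
Sum = 440.0000 + 364.9577 + 85.4460 = 890.4038

890.40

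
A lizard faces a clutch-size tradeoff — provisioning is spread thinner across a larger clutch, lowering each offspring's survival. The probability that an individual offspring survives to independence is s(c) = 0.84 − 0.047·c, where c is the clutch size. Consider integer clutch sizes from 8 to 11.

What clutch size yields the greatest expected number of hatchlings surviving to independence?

Expected hatchlings surviving to independence = c × s(c):
  c=8: 8 × 0.464 = 3.712
  c=9: 9 × 0.417 = 3.753
  c=10: 10 × 0.370 = 3.700
  c=11: 11 × 0.323 = 3.553
Maximum at c = 9 (3.753 hatchlings surviving to independence).

9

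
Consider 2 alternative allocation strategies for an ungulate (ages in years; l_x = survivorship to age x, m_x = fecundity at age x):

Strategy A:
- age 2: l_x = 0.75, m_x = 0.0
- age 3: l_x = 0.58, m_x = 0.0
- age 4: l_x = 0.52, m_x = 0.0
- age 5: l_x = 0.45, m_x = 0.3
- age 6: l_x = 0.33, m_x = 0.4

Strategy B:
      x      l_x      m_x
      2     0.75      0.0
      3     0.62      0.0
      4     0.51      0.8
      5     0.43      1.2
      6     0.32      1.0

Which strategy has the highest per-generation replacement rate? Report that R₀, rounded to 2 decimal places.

Strategy A: R₀ = 0.75×0.0 + 0.58×0.0 + 0.52×0.0 + 0.45×0.3 + 0.33×0.4 = 0.2670
Strategy B: R₀ = 0.75×0.0 + 0.62×0.0 + 0.51×0.8 + 0.43×1.2 + 0.32×1.0 = 1.2440
Highest R₀: strategy B with 1.2440.

1.24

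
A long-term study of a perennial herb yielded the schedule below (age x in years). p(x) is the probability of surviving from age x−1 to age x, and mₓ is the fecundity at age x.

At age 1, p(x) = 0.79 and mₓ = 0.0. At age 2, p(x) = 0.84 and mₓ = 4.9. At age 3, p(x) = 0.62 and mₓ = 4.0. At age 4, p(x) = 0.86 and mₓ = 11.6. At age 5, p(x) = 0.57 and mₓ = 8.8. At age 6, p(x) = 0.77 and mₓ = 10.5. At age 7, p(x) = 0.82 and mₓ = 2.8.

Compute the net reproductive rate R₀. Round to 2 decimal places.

Survivorship from birth: l_x = p_1·p_2·…·p_x.
  l_1 = 0.79000
  l_2 = 0.66360
  l_3 = 0.41143
  l_4 = 0.35383
  l_5 = 0.20168
  l_6 = 0.15530
  l_7 = 0.12734
R₀ = Σ l_x mₓ:
  age 1: 0.79000 × 0.0 = 0.0000
  age 2: 0.66360 × 4.9 = 3.2516
  age 3: 0.41143 × 4.0 = 1.6457
  age 4: 0.35383 × 11.6 = 4.1044
  age 5: 0.20168 × 8.8 = 1.7748
  age 6: 0.15530 × 10.5 = 1.6306
  age 7: 0.12734 × 2.8 = 0.3566
R₀ = 0.0000 + 3.2516 + 1.6457 + 4.1044 + 1.7748 + 1.6306 + 0.3566 = 12.7638

12.76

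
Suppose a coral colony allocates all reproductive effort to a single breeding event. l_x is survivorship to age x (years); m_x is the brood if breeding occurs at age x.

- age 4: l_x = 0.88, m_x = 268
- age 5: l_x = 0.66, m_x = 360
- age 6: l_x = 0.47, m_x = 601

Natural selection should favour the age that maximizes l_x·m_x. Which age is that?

6

Expected offspring if breeding at age x = l_x × m_x:
  age 4: 0.88 × 268 = 235.840
  age 5: 0.66 × 360 = 237.600
  age 6: 0.47 × 601 = 282.470
Maximum at age 6 (282.470).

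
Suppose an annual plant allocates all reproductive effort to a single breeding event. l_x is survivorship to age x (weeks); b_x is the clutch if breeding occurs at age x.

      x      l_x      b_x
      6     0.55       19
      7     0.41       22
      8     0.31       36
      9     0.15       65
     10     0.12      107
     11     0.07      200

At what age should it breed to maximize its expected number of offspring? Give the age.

11

Expected offspring if breeding at age x = l_x × b_x:
  age 6: 0.55 × 19 = 10.450
  age 7: 0.41 × 22 = 9.020
  age 8: 0.31 × 36 = 11.160
  age 9: 0.15 × 65 = 9.750
  age 10: 0.12 × 107 = 12.840
  age 11: 0.07 × 200 = 14.000
Maximum at age 11 (14.000).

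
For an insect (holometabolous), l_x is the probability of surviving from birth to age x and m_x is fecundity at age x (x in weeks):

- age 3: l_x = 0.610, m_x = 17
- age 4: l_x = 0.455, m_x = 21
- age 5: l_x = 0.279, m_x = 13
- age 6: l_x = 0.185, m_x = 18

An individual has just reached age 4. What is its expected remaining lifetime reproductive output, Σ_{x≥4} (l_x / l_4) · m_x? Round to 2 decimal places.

36.29

l_4 = 0.455. Conditional survival from age 4 to x is l_x / l_4.
  x=4: (0.455/0.455) × 21 = 21.0000
  x=5: (0.279/0.455) × 13 = 7.9714
  x=6: (0.185/0.455) × 18 = 7.3187
Sum = 21.0000 + 7.9714 + 7.3187 = 36.2901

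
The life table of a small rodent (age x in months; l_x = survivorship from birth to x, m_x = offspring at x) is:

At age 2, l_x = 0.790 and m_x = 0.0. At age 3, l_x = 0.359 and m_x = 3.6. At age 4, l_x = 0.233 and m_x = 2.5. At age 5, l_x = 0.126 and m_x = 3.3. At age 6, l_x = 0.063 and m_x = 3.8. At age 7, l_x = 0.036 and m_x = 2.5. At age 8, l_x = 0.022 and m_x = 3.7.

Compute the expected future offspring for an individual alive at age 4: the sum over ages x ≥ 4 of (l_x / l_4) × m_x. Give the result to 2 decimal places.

6.05

l_4 = 0.233. Conditional survival from age 4 to x is l_x / l_4.
  x=4: (0.233/0.233) × 2.5 = 2.5000
  x=5: (0.126/0.233) × 3.3 = 1.7845
  x=6: (0.063/0.233) × 3.8 = 1.0275
  x=7: (0.036/0.233) × 2.5 = 0.3863
  x=8: (0.022/0.233) × 3.7 = 0.3494
Sum = 2.5000 + 1.7845 + 1.0275 + 0.3863 + 0.3494 = 6.0476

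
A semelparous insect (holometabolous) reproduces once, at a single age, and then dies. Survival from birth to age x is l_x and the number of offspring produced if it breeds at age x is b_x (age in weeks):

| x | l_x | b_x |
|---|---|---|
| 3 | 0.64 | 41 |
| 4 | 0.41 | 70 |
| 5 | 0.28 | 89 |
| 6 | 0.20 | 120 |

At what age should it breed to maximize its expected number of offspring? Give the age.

Expected offspring if breeding at age x = l_x × b_x:
  age 3: 0.64 × 41 = 26.240
  age 4: 0.41 × 70 = 28.700
  age 5: 0.28 × 89 = 24.920
  age 6: 0.20 × 120 = 24.000
Maximum at age 4 (28.700).

4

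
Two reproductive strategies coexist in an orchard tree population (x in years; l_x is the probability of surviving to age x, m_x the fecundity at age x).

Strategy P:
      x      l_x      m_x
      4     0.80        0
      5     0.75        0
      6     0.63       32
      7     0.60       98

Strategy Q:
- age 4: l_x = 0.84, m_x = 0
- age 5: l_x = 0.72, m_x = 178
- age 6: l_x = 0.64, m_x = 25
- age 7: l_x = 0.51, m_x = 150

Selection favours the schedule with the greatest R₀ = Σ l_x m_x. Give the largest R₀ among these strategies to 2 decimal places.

220.66

Strategy P: R₀ = 0.80×0 + 0.75×0 + 0.63×32 + 0.60×98 = 78.9600
Strategy Q: R₀ = 0.84×0 + 0.72×178 + 0.64×25 + 0.51×150 = 220.6600
Highest R₀: strategy Q with 220.6600.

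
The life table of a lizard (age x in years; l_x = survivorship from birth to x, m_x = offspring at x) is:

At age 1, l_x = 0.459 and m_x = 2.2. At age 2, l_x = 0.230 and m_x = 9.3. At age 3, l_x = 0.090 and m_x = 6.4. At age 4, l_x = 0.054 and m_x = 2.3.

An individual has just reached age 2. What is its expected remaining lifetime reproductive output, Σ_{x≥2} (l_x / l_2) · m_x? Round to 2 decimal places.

12.34

l_2 = 0.230. Conditional survival from age 2 to x is l_x / l_2.
  x=2: (0.230/0.230) × 9.3 = 9.3000
  x=3: (0.090/0.230) × 6.4 = 2.5043
  x=4: (0.054/0.230) × 2.3 = 0.5400
Sum = 9.3000 + 2.5043 + 0.5400 = 12.3443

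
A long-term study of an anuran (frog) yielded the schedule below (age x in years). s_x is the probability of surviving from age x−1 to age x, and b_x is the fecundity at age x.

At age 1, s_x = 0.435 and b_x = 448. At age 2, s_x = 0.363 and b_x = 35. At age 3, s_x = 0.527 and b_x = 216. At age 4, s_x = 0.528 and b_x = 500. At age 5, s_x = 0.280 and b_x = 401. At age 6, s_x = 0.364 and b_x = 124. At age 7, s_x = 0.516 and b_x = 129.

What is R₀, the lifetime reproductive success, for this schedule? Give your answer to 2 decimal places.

Survivorship from birth: l_x = s_1·s_2·…·s_x.
  l_1 = 0.43500
  l_2 = 0.15790
  l_3 = 0.08322
  l_4 = 0.04394
  l_5 = 0.01230
  l_6 = 0.00448
  l_7 = 0.00231
R₀ = Σ l_x b_x:
  age 1: 0.43500 × 448 = 194.8800
  age 2: 0.15790 × 35 = 5.5265
  age 3: 0.08322 × 216 = 17.9755
  age 4: 0.04394 × 500 = 21.9700
  age 5: 0.01230 × 401 = 4.9323
  age 6: 0.00448 × 124 = 0.5555
  age 7: 0.00231 × 129 = 0.2980
R₀ = 194.8800 + 5.5265 + 17.9755 + 21.9700 + 4.9323 + 0.5555 + 0.2980 = 246.1378

246.14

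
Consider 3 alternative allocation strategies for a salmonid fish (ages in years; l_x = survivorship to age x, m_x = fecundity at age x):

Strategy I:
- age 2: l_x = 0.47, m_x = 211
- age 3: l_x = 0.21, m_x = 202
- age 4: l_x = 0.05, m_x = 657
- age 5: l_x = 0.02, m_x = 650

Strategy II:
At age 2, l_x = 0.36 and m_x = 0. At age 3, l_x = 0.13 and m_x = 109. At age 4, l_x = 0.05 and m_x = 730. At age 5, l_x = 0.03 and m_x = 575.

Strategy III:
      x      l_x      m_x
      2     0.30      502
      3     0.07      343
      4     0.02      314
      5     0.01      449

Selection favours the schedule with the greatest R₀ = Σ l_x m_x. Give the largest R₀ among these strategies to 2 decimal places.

Strategy I: R₀ = 0.47×211 + 0.21×202 + 0.05×657 + 0.02×650 = 187.4400
Strategy II: R₀ = 0.36×0 + 0.13×109 + 0.05×730 + 0.03×575 = 67.9200
Strategy III: R₀ = 0.30×502 + 0.07×343 + 0.02×314 + 0.01×449 = 185.3800
Highest R₀: strategy I with 187.4400.

187.44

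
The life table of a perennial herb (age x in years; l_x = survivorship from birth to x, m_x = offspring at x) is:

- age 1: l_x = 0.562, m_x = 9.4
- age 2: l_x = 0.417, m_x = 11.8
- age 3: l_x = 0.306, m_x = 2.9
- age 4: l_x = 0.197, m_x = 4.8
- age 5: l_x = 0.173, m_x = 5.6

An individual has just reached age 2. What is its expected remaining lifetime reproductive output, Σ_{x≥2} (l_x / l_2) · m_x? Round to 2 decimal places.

18.52

l_2 = 0.417. Conditional survival from age 2 to x is l_x / l_2.
  x=2: (0.417/0.417) × 11.8 = 11.8000
  x=3: (0.306/0.417) × 2.9 = 2.1281
  x=4: (0.197/0.417) × 4.8 = 2.2676
  x=5: (0.173/0.417) × 5.6 = 2.3233
Sum = 11.8000 + 2.1281 + 2.2676 + 2.3233 = 18.5189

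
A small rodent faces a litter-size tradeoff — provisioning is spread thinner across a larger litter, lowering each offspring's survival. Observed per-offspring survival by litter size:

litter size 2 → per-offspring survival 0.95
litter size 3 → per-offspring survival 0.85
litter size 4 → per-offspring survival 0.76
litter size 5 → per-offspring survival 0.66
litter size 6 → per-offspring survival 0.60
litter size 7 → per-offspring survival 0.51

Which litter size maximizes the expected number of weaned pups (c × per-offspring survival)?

6

Expected weaned pups = c × s(c):
  c=2: 2 × 0.95 = 1.900
  c=3: 3 × 0.85 = 2.550
  c=4: 4 × 0.76 = 3.040
  c=5: 5 × 0.66 = 3.300
  c=6: 6 × 0.60 = 3.600
  c=7: 7 × 0.51 = 3.570
Maximum at c = 6 (3.600 weaned pups).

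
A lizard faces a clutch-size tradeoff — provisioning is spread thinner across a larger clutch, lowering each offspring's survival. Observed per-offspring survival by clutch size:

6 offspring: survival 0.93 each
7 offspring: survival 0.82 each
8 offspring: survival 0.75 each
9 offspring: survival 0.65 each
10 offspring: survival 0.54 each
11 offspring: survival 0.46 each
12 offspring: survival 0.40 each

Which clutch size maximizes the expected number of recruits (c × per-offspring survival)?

8

Expected recruits = c × s(c):
  c=6: 6 × 0.93 = 5.580
  c=7: 7 × 0.82 = 5.740
  c=8: 8 × 0.75 = 6.000
  c=9: 9 × 0.65 = 5.850
  c=10: 10 × 0.54 = 5.400
  c=11: 11 × 0.46 = 5.060
  c=12: 12 × 0.40 = 4.800
Maximum at c = 8 (6.000 recruits).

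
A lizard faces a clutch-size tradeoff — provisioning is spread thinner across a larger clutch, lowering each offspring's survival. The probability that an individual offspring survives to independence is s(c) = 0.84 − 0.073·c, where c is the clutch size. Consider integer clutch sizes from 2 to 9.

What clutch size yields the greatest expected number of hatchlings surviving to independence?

6

Expected hatchlings surviving to independence = c × s(c):
  c=2: 2 × 0.694 = 1.388
  c=3: 3 × 0.621 = 1.863
  c=4: 4 × 0.548 = 2.192
  c=5: 5 × 0.475 = 2.375
  c=6: 6 × 0.402 = 2.412
  c=7: 7 × 0.329 = 2.303
  c=8: 8 × 0.256 = 2.048
  c=9: 9 × 0.183 = 1.647
Maximum at c = 6 (2.412 hatchlings surviving to independence).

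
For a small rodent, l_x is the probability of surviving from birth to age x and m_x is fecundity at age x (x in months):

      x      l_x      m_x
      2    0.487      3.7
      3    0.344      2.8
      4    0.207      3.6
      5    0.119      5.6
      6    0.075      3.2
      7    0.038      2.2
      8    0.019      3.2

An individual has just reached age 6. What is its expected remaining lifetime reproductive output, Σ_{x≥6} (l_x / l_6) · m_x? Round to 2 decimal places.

5.13

l_6 = 0.075. Conditional survival from age 6 to x is l_x / l_6.
  x=6: (0.075/0.075) × 3.2 = 3.2000
  x=7: (0.038/0.075) × 2.2 = 1.1147
  x=8: (0.019/0.075) × 3.2 = 0.8107
Sum = 3.2000 + 1.1147 + 0.8107 = 5.1253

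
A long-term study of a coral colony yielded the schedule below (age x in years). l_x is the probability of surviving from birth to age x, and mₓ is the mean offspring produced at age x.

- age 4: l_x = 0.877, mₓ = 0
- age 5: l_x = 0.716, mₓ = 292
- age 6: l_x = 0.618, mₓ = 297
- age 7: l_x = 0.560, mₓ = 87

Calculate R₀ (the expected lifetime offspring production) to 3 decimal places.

441.338

R₀ = Σ l_x mₓ:
  age 4: 0.877 × 0 = 0.0000
  age 5: 0.716 × 292 = 209.0720
  age 6: 0.618 × 297 = 183.5460
  age 7: 0.560 × 87 = 48.7200
R₀ = 0.0000 + 209.0720 + 183.5460 + 48.7200 = 441.3380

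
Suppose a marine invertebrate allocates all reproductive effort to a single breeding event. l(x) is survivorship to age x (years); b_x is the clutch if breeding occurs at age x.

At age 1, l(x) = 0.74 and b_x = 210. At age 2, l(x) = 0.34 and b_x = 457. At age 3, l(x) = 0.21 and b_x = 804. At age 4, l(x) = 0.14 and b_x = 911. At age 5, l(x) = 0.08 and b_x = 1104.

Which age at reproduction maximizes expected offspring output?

3

Expected offspring if breeding at age x = l(x) × b_x:
  age 1: 0.74 × 210 = 155.400
  age 2: 0.34 × 457 = 155.380
  age 3: 0.21 × 804 = 168.840
  age 4: 0.14 × 911 = 127.540
  age 5: 0.08 × 1104 = 88.320
Maximum at age 3 (168.840).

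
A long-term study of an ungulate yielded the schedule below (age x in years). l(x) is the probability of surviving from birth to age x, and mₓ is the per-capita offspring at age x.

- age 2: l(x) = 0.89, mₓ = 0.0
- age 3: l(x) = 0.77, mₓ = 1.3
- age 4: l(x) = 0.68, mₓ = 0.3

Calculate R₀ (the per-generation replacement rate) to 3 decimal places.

1.205

R₀ = Σ l(x) mₓ:
  age 2: 0.89 × 0.0 = 0.0000
  age 3: 0.77 × 1.3 = 1.0010
  age 4: 0.68 × 0.3 = 0.2040
R₀ = 0.0000 + 1.0010 + 0.2040 = 1.2050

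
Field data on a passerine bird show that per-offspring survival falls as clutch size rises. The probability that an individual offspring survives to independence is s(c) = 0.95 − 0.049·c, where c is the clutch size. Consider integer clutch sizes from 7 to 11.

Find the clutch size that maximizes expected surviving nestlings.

Expected surviving nestlings = c × s(c):
  c=7: 7 × 0.607 = 4.249
  c=8: 8 × 0.558 = 4.464
  c=9: 9 × 0.509 = 4.581
  c=10: 10 × 0.460 = 4.600
  c=11: 11 × 0.411 = 4.521
Maximum at c = 10 (4.600 surviving nestlings).

10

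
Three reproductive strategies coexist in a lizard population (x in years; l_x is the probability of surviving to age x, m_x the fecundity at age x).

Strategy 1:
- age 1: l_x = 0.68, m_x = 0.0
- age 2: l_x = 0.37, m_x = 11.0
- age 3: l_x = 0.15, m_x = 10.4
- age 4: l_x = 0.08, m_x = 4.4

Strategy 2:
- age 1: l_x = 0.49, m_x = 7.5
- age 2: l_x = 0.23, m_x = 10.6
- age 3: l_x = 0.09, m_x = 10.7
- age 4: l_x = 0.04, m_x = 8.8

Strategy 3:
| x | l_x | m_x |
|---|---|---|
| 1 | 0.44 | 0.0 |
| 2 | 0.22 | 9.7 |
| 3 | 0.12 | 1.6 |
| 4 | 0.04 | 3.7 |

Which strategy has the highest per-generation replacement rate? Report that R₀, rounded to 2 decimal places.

Strategy 1: R₀ = 0.68×0.0 + 0.37×11.0 + 0.15×10.4 + 0.08×4.4 = 5.9820
Strategy 2: R₀ = 0.49×7.5 + 0.23×10.6 + 0.09×10.7 + 0.04×8.8 = 7.4280
Strategy 3: R₀ = 0.44×0.0 + 0.22×9.7 + 0.12×1.6 + 0.04×3.7 = 2.4740
Highest R₀: strategy 2 with 7.4280.

7.43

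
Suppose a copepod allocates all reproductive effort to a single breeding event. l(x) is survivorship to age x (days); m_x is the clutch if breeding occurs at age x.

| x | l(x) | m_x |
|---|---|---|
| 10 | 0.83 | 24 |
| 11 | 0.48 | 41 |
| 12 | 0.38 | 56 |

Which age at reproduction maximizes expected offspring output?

Expected offspring if breeding at age x = l(x) × m_x:
  age 10: 0.83 × 24 = 19.920
  age 11: 0.48 × 41 = 19.680
  age 12: 0.38 × 56 = 21.280
Maximum at age 12 (21.280).

12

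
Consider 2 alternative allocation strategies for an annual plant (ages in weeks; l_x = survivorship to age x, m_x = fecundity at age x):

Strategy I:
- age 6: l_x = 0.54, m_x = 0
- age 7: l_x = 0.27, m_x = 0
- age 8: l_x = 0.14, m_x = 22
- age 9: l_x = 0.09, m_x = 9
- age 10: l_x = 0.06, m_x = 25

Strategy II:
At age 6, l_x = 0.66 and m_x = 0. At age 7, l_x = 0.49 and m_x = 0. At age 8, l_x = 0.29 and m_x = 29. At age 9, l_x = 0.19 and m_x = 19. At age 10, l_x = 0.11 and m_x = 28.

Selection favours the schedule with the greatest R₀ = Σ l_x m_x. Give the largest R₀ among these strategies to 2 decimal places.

Strategy I: R₀ = 0.54×0 + 0.27×0 + 0.14×22 + 0.09×9 + 0.06×25 = 5.3900
Strategy II: R₀ = 0.66×0 + 0.49×0 + 0.29×29 + 0.19×19 + 0.11×28 = 15.1000
Highest R₀: strategy II with 15.1000.

15.10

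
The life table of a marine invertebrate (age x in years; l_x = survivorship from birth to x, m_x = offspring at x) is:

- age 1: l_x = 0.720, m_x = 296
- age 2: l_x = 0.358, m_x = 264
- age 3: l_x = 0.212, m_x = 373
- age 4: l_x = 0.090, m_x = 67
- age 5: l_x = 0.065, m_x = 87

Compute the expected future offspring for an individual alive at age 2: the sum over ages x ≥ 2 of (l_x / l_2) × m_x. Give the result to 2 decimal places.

l_2 = 0.358. Conditional survival from age 2 to x is l_x / l_2.
  x=2: (0.358/0.358) × 264 = 264.0000
  x=3: (0.212/0.358) × 373 = 220.8827
  x=4: (0.090/0.358) × 67 = 16.8436
  x=5: (0.065/0.358) × 87 = 15.7961
Sum = 264.0000 + 220.8827 + 16.8436 + 15.7961 = 517.5223

517.52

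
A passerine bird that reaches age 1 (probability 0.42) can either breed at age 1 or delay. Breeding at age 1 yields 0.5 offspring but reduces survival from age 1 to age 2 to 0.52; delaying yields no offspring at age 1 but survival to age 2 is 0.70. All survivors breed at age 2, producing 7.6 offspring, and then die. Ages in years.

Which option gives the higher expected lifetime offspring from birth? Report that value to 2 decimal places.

breed at age 1: R₀ = 0.42 × (0.5 + 0.52 × 7.6) = 0.42 × 4.4520 = 1.8698
delay to age 2: R₀ = 0.42 × (0.70 × 7.6) = 0.42 × 5.3200 = 2.2344
Higher: delay to age 2 (2.2344).

2.23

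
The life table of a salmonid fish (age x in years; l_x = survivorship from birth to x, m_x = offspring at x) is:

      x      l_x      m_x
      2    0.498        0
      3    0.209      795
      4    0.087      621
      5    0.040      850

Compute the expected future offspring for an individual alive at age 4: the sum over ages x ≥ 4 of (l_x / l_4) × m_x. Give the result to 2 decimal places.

l_4 = 0.087. Conditional survival from age 4 to x is l_x / l_4.
  x=4: (0.087/0.087) × 621 = 621.0000
  x=5: (0.040/0.087) × 850 = 390.8046
Sum = 621.0000 + 390.8046 = 1011.8046

1011.80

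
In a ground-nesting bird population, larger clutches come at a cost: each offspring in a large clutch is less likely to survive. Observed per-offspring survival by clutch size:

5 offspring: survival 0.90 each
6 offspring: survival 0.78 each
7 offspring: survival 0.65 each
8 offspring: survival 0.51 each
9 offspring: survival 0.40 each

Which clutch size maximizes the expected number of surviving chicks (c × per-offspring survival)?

Expected surviving chicks = c × s(c):
  c=5: 5 × 0.90 = 4.500
  c=6: 6 × 0.78 = 4.680
  c=7: 7 × 0.65 = 4.550
  c=8: 8 × 0.51 = 4.080
  c=9: 9 × 0.40 = 3.600
Maximum at c = 6 (4.680 surviving chicks).

6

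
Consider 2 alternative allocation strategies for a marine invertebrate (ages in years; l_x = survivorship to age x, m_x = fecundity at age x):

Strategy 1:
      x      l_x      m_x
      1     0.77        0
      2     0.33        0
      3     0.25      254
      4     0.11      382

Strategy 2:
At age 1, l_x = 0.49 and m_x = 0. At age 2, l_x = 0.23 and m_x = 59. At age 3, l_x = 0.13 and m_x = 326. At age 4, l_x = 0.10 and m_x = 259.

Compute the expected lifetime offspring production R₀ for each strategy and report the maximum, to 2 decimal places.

105.52

Strategy 1: R₀ = 0.77×0 + 0.33×0 + 0.25×254 + 0.11×382 = 105.5200
Strategy 2: R₀ = 0.49×0 + 0.23×59 + 0.13×326 + 0.10×259 = 81.8500
Highest R₀: strategy 1 with 105.5200.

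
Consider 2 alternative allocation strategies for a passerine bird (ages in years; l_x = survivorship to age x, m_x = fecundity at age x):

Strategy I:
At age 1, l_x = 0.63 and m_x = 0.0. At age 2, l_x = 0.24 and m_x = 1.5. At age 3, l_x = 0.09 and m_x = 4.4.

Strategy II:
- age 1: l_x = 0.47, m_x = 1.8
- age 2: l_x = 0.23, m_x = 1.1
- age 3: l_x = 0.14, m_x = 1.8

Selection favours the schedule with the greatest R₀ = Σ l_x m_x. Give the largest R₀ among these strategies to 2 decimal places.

Strategy I: R₀ = 0.63×0.0 + 0.24×1.5 + 0.09×4.4 = 0.7560
Strategy II: R₀ = 0.47×1.8 + 0.23×1.1 + 0.14×1.8 = 1.3510
Highest R₀: strategy II with 1.3510.

1.35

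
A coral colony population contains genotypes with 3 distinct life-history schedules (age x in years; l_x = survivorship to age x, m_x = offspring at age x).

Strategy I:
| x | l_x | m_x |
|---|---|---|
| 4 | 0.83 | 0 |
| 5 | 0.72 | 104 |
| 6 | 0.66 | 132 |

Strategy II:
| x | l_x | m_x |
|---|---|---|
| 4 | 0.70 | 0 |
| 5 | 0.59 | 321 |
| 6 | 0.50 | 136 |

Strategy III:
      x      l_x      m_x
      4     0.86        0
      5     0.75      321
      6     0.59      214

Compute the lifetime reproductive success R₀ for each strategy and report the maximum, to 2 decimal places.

Strategy I: R₀ = 0.83×0 + 0.72×104 + 0.66×132 = 162.0000
Strategy II: R₀ = 0.70×0 + 0.59×321 + 0.50×136 = 257.3900
Strategy III: R₀ = 0.86×0 + 0.75×321 + 0.59×214 = 367.0100
Highest R₀: strategy III with 367.0100.

367.01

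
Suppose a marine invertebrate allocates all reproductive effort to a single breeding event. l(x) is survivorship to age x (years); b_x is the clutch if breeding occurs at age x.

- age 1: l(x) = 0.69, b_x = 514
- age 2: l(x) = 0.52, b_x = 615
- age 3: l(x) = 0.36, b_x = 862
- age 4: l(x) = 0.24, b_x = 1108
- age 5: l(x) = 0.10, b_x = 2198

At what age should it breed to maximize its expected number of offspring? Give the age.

Expected offspring if breeding at age x = l(x) × b_x:
  age 1: 0.69 × 514 = 354.660
  age 2: 0.52 × 615 = 319.800
  age 3: 0.36 × 862 = 310.320
  age 4: 0.24 × 1108 = 265.920
  age 5: 0.10 × 2198 = 219.800
Maximum at age 1 (354.660).

1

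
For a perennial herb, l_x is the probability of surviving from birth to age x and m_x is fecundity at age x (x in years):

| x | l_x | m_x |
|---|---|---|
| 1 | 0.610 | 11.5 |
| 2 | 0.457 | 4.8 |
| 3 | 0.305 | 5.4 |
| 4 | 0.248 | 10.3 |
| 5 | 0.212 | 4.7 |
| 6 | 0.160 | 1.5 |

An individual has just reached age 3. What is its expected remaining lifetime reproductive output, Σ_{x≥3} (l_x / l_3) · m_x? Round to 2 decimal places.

17.83

l_3 = 0.305. Conditional survival from age 3 to x is l_x / l_3.
  x=3: (0.305/0.305) × 5.4 = 5.4000
  x=4: (0.248/0.305) × 10.3 = 8.3751
  x=5: (0.212/0.305) × 4.7 = 3.2669
  x=6: (0.160/0.305) × 1.5 = 0.7869
Sum = 5.4000 + 8.3751 + 3.2669 + 0.7869 = 17.8289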